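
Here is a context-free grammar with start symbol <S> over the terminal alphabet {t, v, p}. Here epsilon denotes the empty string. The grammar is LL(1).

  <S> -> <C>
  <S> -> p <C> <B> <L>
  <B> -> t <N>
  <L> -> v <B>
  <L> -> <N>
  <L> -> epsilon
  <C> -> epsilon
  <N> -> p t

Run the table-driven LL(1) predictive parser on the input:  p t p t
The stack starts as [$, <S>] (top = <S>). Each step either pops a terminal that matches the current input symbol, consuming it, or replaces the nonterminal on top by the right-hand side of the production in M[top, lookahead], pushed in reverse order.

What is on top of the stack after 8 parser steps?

<L>

step 1: stack=$ <S>  input=p t p t $  — expand <S> -> p <C> <B> <L>
step 2: stack=$ <L> <B> <C> p  input=p t p t $  — match p
step 3: stack=$ <L> <B> <C>  input=t p t $  — expand <C> -> epsilon
step 4: stack=$ <L> <B>  input=t p t $  — expand <B> -> t <N>
step 5: stack=$ <L> <N> t  input=t p t $  — match t
step 6: stack=$ <L> <N>  input=p t $  — expand <N> -> p t
step 7: stack=$ <L> t p  input=p t $  — match p
step 8: stack=$ <L> t  input=t $  — match t
Stack after step 8: $ <L> (top = <L>).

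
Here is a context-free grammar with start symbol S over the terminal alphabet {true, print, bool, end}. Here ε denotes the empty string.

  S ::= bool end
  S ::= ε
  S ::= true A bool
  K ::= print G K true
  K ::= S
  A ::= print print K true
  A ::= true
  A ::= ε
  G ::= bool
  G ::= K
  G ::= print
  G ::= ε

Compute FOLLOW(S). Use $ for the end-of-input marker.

{$, bool, print, true}

FIRST(S) = {ε, bool, true}
FIRST(A) = {ε, print, true}
FIRST(K) = {ε, bool, print, true}  (via S)
FIRST(G) = {ε, bool, print, true}  (via K)
FOLLOW(S) includes $ since S is the start symbol.
FOLLOW(A): in S::=true A bool, A is followed by bool with FIRST {bool}. Thus FOLLOW(A) = {bool}.
FOLLOW(G): in K::=print G K true, G is followed by K true with FIRST {bool, print, true}. Thus FOLLOW(G) = {bool, print, true}.
FOLLOW(K): in K::=print G K true, K is followed by true with FIRST {true}; in A::=print print K true, K is followed by true with FIRST {true}; in G::=K, the suffix after K is empty, so FOLLOW(K) ⊇ FOLLOW(G) = {bool, print, true}. Thus FOLLOW(K) = {bool, print, true}.
FOLLOW(S): in K::=S, the suffix after S is empty, so FOLLOW(S) ⊇ FOLLOW(K) = {bool, print, true}. Thus FOLLOW(S) = {$, bool, print, true}.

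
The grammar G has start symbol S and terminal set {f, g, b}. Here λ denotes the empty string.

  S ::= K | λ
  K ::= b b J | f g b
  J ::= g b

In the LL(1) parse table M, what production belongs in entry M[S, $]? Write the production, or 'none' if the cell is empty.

FIRST(K): from K::=b b J we get {b}; from K::=f g b we get {f}. So FIRST(K) = {b, f}.
FIRST(J): from J::=g b we get {g}. So FIRST(J) = {g}.
FIRST(S): from S::=K we get {b, f}; from S::=λ we get {λ}. So FIRST(S) = {λ, b, f}.
FOLLOW(S) includes $ since S is the start symbol.
FOLLOW(S): S appears on no right-hand side. Thus FOLLOW(S) = {$}.
For S ::= K: FIRST(K) = {b, f}, so it goes in M[S, t] for t ∈ {b, f}.
For S ::= λ: FIRST(λ) = {λ}, so it goes in M[S, t] for t ∈ {}; since λ ∈ FIRST, also for every t ∈ FOLLOW(S) = {$}.

S ::= λ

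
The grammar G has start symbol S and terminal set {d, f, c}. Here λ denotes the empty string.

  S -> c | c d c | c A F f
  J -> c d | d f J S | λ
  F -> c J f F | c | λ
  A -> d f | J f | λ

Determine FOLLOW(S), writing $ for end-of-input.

{$, c, f}

FIRST(S) = {c}
FIRST(J) = {λ, c, d}
FIRST(F) = {λ, c}
FIRST(A) = {λ, c, d, f}  (via J f)
FOLLOW(S) includes $ since S is the start symbol.
FOLLOW(J): in J->d f J S, J is followed by S with FIRST {c}; in F->c J f F, J is followed by f F with FIRST {f}; in A->J f, J is followed by f with FIRST {f}. Thus FOLLOW(J) = {c, f}.
FOLLOW(S): in J->d f J S, the suffix after S is empty, so FOLLOW(S) ⊇ FOLLOW(J) = {c, f}. Thus FOLLOW(S) = {$, c, f}.
FOLLOW(F): in S->c A F f, F is followed by f with FIRST {f}; in F->c J f F, the suffix after F is empty (adds nothing new). Thus FOLLOW(F) = {f}.
FOLLOW(A): in S->c A F f, A is followed by F f with FIRST {c, f}. Thus FOLLOW(A) = {c, f}.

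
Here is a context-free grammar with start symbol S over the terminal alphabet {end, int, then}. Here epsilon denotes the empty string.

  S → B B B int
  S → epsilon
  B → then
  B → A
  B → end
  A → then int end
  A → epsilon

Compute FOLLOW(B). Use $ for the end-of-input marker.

{end, int, then}

FIRST(A) = {epsilon, then}
FIRST(B) = {epsilon, end, then}  (via A)
FIRST(S) = {epsilon, end, int, then}  (via B B B int)
FOLLOW(S) includes $ since S is the start symbol.
FOLLOW(S): S appears on no right-hand side. Thus FOLLOW(S) = {$}.
FOLLOW(B): in S→B B B int (occurrence 1), B is followed by B B int with FIRST {end, int, then}; in S→B B B int (occurrence 2), B is followed by B int with FIRST {end, int, then}; in S→B B B int (occurrence 3), B is followed by int with FIRST {int}. Thus FOLLOW(B) = {end, int, then}.
FOLLOW(A): in B→A, the suffix after A is empty, so FOLLOW(A) ⊇ FOLLOW(B) = {end, int, then}. Thus FOLLOW(A) = {end, int, then}.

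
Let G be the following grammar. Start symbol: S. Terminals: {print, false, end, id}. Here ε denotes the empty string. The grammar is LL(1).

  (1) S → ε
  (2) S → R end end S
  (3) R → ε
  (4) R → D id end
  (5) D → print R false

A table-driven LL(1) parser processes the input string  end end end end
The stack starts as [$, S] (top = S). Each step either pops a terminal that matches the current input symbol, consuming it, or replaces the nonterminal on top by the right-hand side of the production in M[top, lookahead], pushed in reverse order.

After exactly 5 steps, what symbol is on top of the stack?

step 1: stack=$ S  input=end end end end $  — expand S → R end end S
step 2: stack=$ S end end R  input=end end end end $  — expand R → ε
step 3: stack=$ S end end  input=end end end end $  — match end
step 4: stack=$ S end  input=end end end $  — match end
step 5: stack=$ S  input=end end $  — expand S → R end end S
Stack after step 5: $ S end end R (top = R).

R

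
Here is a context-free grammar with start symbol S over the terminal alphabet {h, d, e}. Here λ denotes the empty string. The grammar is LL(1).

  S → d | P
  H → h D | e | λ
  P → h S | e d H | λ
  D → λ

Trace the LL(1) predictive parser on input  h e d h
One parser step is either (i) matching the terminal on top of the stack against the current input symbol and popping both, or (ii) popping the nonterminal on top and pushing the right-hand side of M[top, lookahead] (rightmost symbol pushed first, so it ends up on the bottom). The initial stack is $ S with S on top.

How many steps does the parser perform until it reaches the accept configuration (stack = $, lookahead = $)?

      Stack    Input      Action
   1  $ S      h e d h $  expand S → P
   2  $ P      h e d h $  expand P → h S
   3  $ S h    h e d h $  match h
   4  $ S      e d h $    expand S → P
   5  $ P      e d h $    expand P → e d H
   6  $ H d e  e d h $    match e
   7  $ H d    d h $      match d
   8  $ H      h $        expand H → h D
   9  $ D h    h $        match h
  10  $ D      $          expand D → λ
Accept reached after 10 steps.

10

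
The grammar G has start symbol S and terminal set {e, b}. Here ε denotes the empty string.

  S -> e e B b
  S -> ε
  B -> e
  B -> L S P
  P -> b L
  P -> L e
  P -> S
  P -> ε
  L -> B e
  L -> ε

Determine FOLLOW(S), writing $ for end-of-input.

{$, b, e}

FIRST(S): from S->e e B b we get {e}; from S->ε we get {ε}. So FIRST(S) = {ε, e}.
FIRST(B): from B->e we get {e}; from B->L S P we get {ε, b, e}. So FIRST(B) = {ε, b, e}.
FIRST(L): from L->B e we get {b, e}; from L->ε we get {ε}. So FIRST(L) = {ε, b, e}.
FIRST(P): from P->b L we get {b}; from P->L e we get {b, e}; from P->S we get {ε, e}; from P->ε we get {ε}. So FIRST(P) = {ε, b, e}.
FOLLOW(S) includes $ since S is the start symbol.
FOLLOW(B): in S->e e B b, B is followed by b with FIRST {b}; in L->B e, B is followed by e with FIRST {e}. Thus FOLLOW(B) = {b, e}.
FOLLOW(P): in B->L S P, the suffix after P is empty, so FOLLOW(P) ⊇ FOLLOW(B) = {b, e}. Thus FOLLOW(P) = {b, e}.
FOLLOW(S): in B->L S P, S is followed by P with FIRST {ε, b, e}; in B->L S P, the suffix after S is nullable, so FOLLOW(S) ⊇ FOLLOW(B) = {b, e}; in P->S, the suffix after S is empty, so FOLLOW(S) ⊇ FOLLOW(P) = {b, e}. Thus FOLLOW(S) = {$, b, e}.
FOLLOW(L): in B->L S P, L is followed by S P with FIRST {ε, b, e}; in B->L S P, the suffix after L is nullable, so FOLLOW(L) ⊇ FOLLOW(B) = {b, e}; in P->b L, the suffix after L is empty, so FOLLOW(L) ⊇ FOLLOW(P) = {b, e}; in P->L e, L is followed by e with FIRST {e}. Thus FOLLOW(L) = {b, e}.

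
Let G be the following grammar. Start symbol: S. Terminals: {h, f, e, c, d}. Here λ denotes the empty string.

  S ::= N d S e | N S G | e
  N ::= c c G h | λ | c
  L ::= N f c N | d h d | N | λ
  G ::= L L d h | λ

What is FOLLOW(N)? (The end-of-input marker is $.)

{c, d, e, f}

FIRST(N) = {λ, c}
FIRST(S) = {c, d, e}  (via N d S e, N S G)
FIRST(L) = {λ, c, d, f}  (via N f c N, N)
FIRST(G) = {λ, c, d, f}  (via L L d h)
FOLLOW(S) includes $ since S is the start symbol.
FOLLOW(S): in S::=N d S e, S is followed by e with FIRST {e}; in S::=N S G, S is followed by G with FIRST {λ, c, d, f}; in S::=N S G, the suffix after S is nullable (adds nothing new). Thus FOLLOW(S) = {$, c, d, e, f}.
FOLLOW(L): in G::=L L d h (occurrence 1), L is followed by L d h with FIRST {c, d, f}; in G::=L L d h (occurrence 2), L is followed by d h with FIRST {d}. Thus FOLLOW(L) = {c, d, f}.
FOLLOW(N): in S::=N d S e, N is followed by d S e with FIRST {d}; in S::=N S G, N is followed by S G with FIRST {c, d, e}; in L::=N f c N (occurrence 1), N is followed by f c N with FIRST {f}; in L::=N f c N (occurrence 2), the suffix after N is empty, so FOLLOW(N) ⊇ FOLLOW(L) = {c, d, f}; in L::=N, the suffix after N is empty, so FOLLOW(N) ⊇ FOLLOW(L) = {c, d, f}. Thus FOLLOW(N) = {c, d, e, f}.
FOLLOW(G): in S::=N S G, the suffix after G is empty, so FOLLOW(G) ⊇ FOLLOW(S) = {$, c, d, e, f}; in N::=c c G h, G is followed by h with FIRST {h}. Thus FOLLOW(G) = {$, c, d, e, f, h}.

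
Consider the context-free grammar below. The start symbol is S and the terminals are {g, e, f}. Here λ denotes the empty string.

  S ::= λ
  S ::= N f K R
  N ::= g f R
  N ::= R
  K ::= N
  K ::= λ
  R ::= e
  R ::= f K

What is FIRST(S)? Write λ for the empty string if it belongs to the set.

FIRST(R) = {e, f}
FIRST(N) = {e, f, g}  (via R)
FIRST(S) = {λ, e, f, g}  (via N f K R)
FIRST(K) = {λ, e, f, g}  (via N)

{λ, e, f, g}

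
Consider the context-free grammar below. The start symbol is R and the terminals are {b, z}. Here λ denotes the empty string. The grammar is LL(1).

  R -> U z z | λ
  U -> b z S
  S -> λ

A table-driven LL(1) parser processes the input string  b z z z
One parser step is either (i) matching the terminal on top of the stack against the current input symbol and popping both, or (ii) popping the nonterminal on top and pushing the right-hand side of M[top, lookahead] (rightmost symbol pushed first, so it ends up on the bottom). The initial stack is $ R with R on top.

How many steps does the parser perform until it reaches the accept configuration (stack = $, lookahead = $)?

7

step 1: stack=$ R  input=b z z z $  — expand R -> U z z
step 2: stack=$ z z U  input=b z z z $  — expand U -> b z S
step 3: stack=$ z z S z b  input=b z z z $  — match b
step 4: stack=$ z z S z  input=z z z $  — match z
step 5: stack=$ z z S  input=z z $  — expand S -> λ
step 6: stack=$ z z  input=z z $  — match z
step 7: stack=$ z  input=z $  — match z
Accept reached after 7 steps.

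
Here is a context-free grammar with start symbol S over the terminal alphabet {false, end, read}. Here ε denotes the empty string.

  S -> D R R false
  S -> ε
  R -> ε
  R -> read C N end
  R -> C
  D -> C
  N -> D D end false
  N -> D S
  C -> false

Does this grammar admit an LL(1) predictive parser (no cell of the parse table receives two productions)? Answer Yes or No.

No

FIRST(S) = {ε, false}
FIRST(R) = {ε, false, read}
FIRST(D) = {false}
FIRST(N) = {false}
FIRST(C) = {false}
FOLLOW(S) = {$, end}
FOLLOW(R) = {false, read}
FOLLOW(D) = {end, false, read}
FOLLOW(N) = {end}
FOLLOW(C) = {end, false, read}
Cell M[N, false] receives both N -> D D end false and N -> D S — the grammar is not LL(1).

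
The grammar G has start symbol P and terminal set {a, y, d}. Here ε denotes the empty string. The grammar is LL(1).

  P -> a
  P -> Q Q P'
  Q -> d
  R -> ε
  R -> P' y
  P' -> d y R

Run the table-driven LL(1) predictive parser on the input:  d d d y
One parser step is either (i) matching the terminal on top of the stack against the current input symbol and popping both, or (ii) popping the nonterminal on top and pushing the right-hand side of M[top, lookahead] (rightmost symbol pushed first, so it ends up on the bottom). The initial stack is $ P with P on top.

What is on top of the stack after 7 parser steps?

y

     Stack     Input      Action
  1  $ P       d d d y $  expand P -> Q Q P'
  2  $ P' Q Q  d d d y $  expand Q -> d
  3  $ P' Q d  d d d y $  match d
  4  $ P' Q    d d y $    expand Q -> d
  5  $ P' d    d d y $    match d
  6  $ P'      d y $      expand P' -> d y R
  7  $ R y d   d y $      match d
Stack after step 7: $ R y (top = y).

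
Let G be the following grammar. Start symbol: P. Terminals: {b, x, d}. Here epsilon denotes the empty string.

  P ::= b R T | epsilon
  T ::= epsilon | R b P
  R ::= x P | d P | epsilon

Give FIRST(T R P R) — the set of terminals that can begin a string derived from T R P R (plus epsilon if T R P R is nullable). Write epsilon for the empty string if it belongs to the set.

{epsilon, b, d, x}

FIRST(P) = {epsilon, b}
FIRST(R) = {epsilon, d, x}
FIRST(T) = {epsilon, b, d, x}  (via R b P)
FIRST(T R P R): take FIRST of each symbol in turn, carrying on past any symbol whose FIRST contains epsilon; result {epsilon, b, d, x}.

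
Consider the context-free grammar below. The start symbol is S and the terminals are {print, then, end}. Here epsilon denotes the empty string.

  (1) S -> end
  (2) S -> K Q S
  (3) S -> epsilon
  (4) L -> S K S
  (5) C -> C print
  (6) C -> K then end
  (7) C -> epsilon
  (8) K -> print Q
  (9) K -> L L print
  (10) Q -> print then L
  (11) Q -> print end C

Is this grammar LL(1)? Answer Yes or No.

FIRST(S) = {epsilon, end, print}
FIRST(L) = {end, print}
FIRST(C) = {epsilon, end, print}
FIRST(K) = {end, print}
FIRST(Q) = {print}
FOLLOW(S) = {$, end, print, then}
FOLLOW(L) = {$, end, print, then}
FOLLOW(C) = {$, end, print, then}
FOLLOW(K) = {$, end, print, then}
FOLLOW(Q) = {$, end, print, then}
Cell M[C, end] receives both C -> C print and C -> K then end and C -> epsilon — the grammar is not LL(1).

No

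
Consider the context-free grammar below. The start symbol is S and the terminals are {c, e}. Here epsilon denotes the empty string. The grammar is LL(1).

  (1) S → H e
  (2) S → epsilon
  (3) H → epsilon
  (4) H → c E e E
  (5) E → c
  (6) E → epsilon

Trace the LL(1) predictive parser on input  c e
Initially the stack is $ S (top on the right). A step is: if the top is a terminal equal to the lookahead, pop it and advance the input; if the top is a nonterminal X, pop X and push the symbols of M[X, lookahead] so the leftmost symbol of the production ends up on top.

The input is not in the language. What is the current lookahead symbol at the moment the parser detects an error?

$

     Stack        Input  Action
  1  $ S          c e $  expand S → H e
  2  $ e H        c e $  expand H → c E e E
  3  $ e E e E c  c e $  match c
  4  $ e E e E    e $    expand E → epsilon
  5  $ e E e      e $    match e
  6  $ e E        $      error: M[E, $] is empty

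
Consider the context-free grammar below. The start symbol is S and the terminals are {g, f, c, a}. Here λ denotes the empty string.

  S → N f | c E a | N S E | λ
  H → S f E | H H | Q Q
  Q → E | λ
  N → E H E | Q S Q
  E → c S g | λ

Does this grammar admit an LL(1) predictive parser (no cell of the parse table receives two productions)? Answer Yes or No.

No

FIRST(S) = {λ, c, f}
FIRST(H) = {λ, c, f}
FIRST(Q) = {λ, c}
FIRST(N) = {λ, c, f}
FIRST(E) = {λ, c}
FOLLOW(S) = {$, c, f, g}
FOLLOW(H) = {$, c, f, g}
FOLLOW(Q) = {$, c, f, g}
FOLLOW(N) = {$, c, f, g}
FOLLOW(E) = {$, a, c, f, g}
Cell M[E, c] receives both E → c S g and E → λ — the grammar is not LL(1).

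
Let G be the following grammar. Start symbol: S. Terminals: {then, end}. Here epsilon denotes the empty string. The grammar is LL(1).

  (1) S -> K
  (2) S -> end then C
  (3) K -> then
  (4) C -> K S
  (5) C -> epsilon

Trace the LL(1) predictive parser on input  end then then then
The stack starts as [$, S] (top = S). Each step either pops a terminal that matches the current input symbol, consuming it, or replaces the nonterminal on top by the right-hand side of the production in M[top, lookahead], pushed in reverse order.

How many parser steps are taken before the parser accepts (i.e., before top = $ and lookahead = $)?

9

step 1: stack=$ S  input=end then then then $  — expand S -> end then C
step 2: stack=$ C then end  input=end then then then $  — match end
step 3: stack=$ C then  input=then then then $  — match then
step 4: stack=$ C  input=then then $  — expand C -> K S
step 5: stack=$ S K  input=then then $  — expand K -> then
step 6: stack=$ S then  input=then then $  — match then
step 7: stack=$ S  input=then $  — expand S -> K
step 8: stack=$ K  input=then $  — expand K -> then
step 9: stack=$ then  input=then $  — match then
Accept reached after 9 steps.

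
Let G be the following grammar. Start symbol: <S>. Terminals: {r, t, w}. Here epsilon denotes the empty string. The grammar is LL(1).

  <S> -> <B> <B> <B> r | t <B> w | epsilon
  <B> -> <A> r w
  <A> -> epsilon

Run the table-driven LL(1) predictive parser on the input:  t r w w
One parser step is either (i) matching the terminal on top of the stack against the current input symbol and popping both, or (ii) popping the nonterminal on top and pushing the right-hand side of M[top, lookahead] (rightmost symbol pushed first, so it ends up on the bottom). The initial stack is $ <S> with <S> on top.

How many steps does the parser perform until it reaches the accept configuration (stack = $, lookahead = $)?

step 1: stack=$ <S>  input=t r w w $  — expand <S> -> t <B> w
step 2: stack=$ w <B> t  input=t r w w $  — match t
step 3: stack=$ w <B>  input=r w w $  — expand <B> -> <A> r w
step 4: stack=$ w w r <A>  input=r w w $  — expand <A> -> epsilon
step 5: stack=$ w w r  input=r w w $  — match r
step 6: stack=$ w w  input=w w $  — match w
step 7: stack=$ w  input=w $  — match w
Accept reached after 7 steps.

7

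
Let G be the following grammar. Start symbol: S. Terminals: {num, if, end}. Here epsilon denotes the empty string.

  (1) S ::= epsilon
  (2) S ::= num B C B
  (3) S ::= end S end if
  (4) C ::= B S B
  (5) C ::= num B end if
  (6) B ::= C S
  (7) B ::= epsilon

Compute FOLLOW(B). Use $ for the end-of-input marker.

FIRST(S): from S::=epsilon we get {epsilon}; from S::=num B C B we get {num}; from S::=end S end if we get {end}. So FIRST(S) = {epsilon, end, num}.
FIRST(C): from C::=B S B we get {epsilon, end, num}; from C::=num B end if we get {num}. So FIRST(C) = {epsilon, end, num}.
FIRST(B): from B::=C S we get {epsilon, end, num}; from B::=epsilon we get {epsilon}. So FIRST(B) = {epsilon, end, num}.
FOLLOW(S) includes $ since S is the start symbol.
FOLLOW(S): in S::=end S end if, S is followed by end if with FIRST {end}; in C::=B S B, S is followed by B with FIRST {epsilon, end, num}; in C::=B S B, the suffix after S is nullable, so FOLLOW(S) ⊇ FOLLOW(C) = {$, end, num}; in B::=C S, the suffix after S is empty, so FOLLOW(S) ⊇ FOLLOW(B) = {$, end, num}. Thus FOLLOW(S) = {$, end, num}.
FOLLOW(C): in S::=num B C B, C is followed by B with FIRST {epsilon, end, num}; in S::=num B C B, the suffix after C is nullable, so FOLLOW(C) ⊇ FOLLOW(S) = {$, end, num}; in B::=C S, C is followed by S with FIRST {epsilon, end, num}; in B::=C S, the suffix after C is nullable, so FOLLOW(C) ⊇ FOLLOW(B) = {$, end, num}. Thus FOLLOW(C) = {$, end, num}.
FOLLOW(B): in S::=num B C B (occurrence 1), B is followed by C B with FIRST {epsilon, end, num}; in S::=num B C B (occurrence 1), the suffix after B is nullable, so FOLLOW(B) ⊇ FOLLOW(S) = {$, end, num}; in S::=num B C B (occurrence 2), the suffix after B is empty, so FOLLOW(B) ⊇ FOLLOW(S) = {$, end, num}; in C::=B S B (occurrence 1), B is followed by S B with FIRST {epsilon, end, num}; in C::=B S B (occurrence 1), the suffix after B is nullable, so FOLLOW(B) ⊇ FOLLOW(C) = {$, end, num}; in C::=B S B (occurrence 2), the suffix after B is empty, so FOLLOW(B) ⊇ FOLLOW(C) = {$, end, num}; in C::=num B end if, B is followed by end if with FIRST {end}. Thus FOLLOW(B) = {$, end, num}.

{$, end, num}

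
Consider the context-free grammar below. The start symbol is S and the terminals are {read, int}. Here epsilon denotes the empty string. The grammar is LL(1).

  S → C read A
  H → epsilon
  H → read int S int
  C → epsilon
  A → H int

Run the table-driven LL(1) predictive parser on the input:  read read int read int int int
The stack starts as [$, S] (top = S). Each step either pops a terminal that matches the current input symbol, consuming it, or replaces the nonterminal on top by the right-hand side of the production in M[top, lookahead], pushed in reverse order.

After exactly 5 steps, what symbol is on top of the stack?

read

     Stack       Input                             Action
  1  $ S         read read int read int int int $  expand S → C read A
  2  $ A read C  read read int read int int int $  expand C → epsilon
  3  $ A read    read read int read int int int $  match read
  4  $ A         read int read int int int $       expand A → H int
  5  $ int H     read int read int int int $       expand H → read int S int
Stack after step 5: $ int int S int read (top = read).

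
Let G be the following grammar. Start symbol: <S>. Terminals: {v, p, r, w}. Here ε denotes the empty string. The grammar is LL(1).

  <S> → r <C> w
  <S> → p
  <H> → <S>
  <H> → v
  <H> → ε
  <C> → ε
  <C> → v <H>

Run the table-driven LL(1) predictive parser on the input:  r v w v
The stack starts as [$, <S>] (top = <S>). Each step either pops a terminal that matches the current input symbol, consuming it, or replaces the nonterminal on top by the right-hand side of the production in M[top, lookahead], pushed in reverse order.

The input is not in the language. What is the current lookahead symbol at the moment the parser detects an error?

v

step 1: stack=$ <S>  input=r v w v $  — expand <S> → r <C> w
step 2: stack=$ w <C> r  input=r v w v $  — match r
step 3: stack=$ w <C>  input=v w v $  — expand <C> → v <H>
step 4: stack=$ w <H> v  input=v w v $  — match v
step 5: stack=$ w <H>  input=w v $  — expand <H> → ε
step 6: stack=$ w  input=w v $  — match w
step 7: stack=$  input=v $  — error: stack empty but input remains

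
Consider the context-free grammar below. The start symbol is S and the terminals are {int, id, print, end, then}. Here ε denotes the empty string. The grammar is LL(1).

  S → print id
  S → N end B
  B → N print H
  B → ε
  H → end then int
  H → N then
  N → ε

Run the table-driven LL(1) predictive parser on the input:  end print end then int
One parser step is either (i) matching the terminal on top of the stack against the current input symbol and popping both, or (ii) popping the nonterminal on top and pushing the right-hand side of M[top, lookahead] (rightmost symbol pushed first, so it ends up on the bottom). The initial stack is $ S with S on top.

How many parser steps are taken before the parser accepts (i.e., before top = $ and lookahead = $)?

10

step 1: stack=$ S  input=end print end then int $  — expand S → N end B
step 2: stack=$ B end N  input=end print end then int $  — expand N → ε
step 3: stack=$ B end  input=end print end then int $  — match end
step 4: stack=$ B  input=print end then int $  — expand B → N print H
step 5: stack=$ H print N  input=print end then int $  — expand N → ε
step 6: stack=$ H print  input=print end then int $  — match print
step 7: stack=$ H  input=end then int $  — expand H → end then int
step 8: stack=$ int then end  input=end then int $  — match end
step 9: stack=$ int then  input=then int $  — match then
step 10: stack=$ int  input=int $  — match int
Accept reached after 10 steps.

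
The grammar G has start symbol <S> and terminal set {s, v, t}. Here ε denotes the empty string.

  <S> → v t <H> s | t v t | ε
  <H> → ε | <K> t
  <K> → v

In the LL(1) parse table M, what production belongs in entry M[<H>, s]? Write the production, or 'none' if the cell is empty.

FIRST(<S>): from <S>→v t <H> s we get {v}; from <S>→t v t we get {t}; from <S>→ε we get {ε}. So FIRST(<S>) = {ε, t, v}.
FIRST(<K>): from <K>→v we get {v}. So FIRST(<K>) = {v}.
FIRST(<H>): from <H>→ε we get {ε}; from <H>→<K> t we get {v}. So FIRST(<H>) = {ε, v}.
FOLLOW(<S>) includes $ since <S> is the start symbol.
FOLLOW(<H>): in <S>→v t <H> s, <H> is followed by s with FIRST {s}. Thus FOLLOW(<H>) = {s}.
For <H> → ε: FIRST(ε) = {ε}, so it goes in M[<H>, t] for t ∈ {}; since ε ∈ FIRST, also for every t ∈ FOLLOW(<H>) = {s}.
For <H> → <K> t: FIRST(<K> t) = {v}, so it goes in M[<H>, t] for t ∈ {v}.

<H> → ε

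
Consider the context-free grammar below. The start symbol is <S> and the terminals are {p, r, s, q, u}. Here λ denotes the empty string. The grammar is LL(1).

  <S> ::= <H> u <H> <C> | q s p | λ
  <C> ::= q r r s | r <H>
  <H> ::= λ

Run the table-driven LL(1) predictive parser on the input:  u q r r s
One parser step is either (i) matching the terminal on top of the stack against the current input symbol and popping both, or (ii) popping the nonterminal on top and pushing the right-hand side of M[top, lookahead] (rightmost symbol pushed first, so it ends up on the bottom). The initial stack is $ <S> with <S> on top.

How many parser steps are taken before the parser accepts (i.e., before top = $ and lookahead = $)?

     Stack            Input        Action
  1  $ <S>            u q r r s $  expand <S> ::= <H> u <H> <C>
  2  $ <C> <H> u <H>  u q r r s $  expand <H> ::= λ
  3  $ <C> <H> u      u q r r s $  match u
  4  $ <C> <H>        q r r s $    expand <H> ::= λ
  5  $ <C>            q r r s $    expand <C> ::= q r r s
  6  $ s r r q        q r r s $    match q
  7  $ s r r          r r s $      match r
  8  $ s r            r s $        match r
  9  $ s              s $          match s
Accept reached after 9 steps.

9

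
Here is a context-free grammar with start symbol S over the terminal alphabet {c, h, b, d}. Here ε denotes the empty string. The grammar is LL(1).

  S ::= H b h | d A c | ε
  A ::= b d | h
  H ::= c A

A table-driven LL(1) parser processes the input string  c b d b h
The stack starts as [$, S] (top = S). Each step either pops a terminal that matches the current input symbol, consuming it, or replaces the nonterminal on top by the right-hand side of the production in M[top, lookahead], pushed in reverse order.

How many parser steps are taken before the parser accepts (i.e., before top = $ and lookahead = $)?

     Stack      Input        Action
  1  $ S        c b d b h $  expand S ::= H b h
  2  $ h b H    c b d b h $  expand H ::= c A
  3  $ h b A c  c b d b h $  match c
  4  $ h b A    b d b h $    expand A ::= b d
  5  $ h b d b  b d b h $    match b
  6  $ h b d    d b h $      match d
  7  $ h b      b h $        match b
  8  $ h        h $          match h
Accept reached after 8 steps.

8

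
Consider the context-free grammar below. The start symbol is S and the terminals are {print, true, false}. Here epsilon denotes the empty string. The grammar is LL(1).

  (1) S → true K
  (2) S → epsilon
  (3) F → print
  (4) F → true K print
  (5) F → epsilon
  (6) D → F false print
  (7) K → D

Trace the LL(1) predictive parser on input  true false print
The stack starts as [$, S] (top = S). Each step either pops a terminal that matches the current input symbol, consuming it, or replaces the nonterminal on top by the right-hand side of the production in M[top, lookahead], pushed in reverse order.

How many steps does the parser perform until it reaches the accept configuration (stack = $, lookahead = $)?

7

step 1: stack=$ S  input=true false print $  — expand S → true K
step 2: stack=$ K true  input=true false print $  — match true
step 3: stack=$ K  input=false print $  — expand K → D
step 4: stack=$ D  input=false print $  — expand D → F false print
step 5: stack=$ print false F  input=false print $  — expand F → epsilon
step 6: stack=$ print false  input=false print $  — match false
step 7: stack=$ print  input=print $  — match print
Accept reached after 7 steps.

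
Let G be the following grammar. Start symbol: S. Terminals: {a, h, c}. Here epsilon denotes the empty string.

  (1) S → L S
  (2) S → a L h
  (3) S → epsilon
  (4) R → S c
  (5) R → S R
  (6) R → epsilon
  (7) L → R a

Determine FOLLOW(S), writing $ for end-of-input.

FIRST(S): from S→L S we get {a, c}; from S→a L h we get {a}; from S→epsilon we get {epsilon}. So FIRST(S) = {epsilon, a, c}.
FIRST(R): from R→S c we get {a, c}; from R→S R we get {epsilon, a, c}; from R→epsilon we get {epsilon}. So FIRST(R) = {epsilon, a, c}.
FIRST(L): from L→R a we get {a, c}. So FIRST(L) = {a, c}.
FOLLOW(S) includes $ since S is the start symbol.
FOLLOW(R): in R→S R, the suffix after R is empty (adds nothing new); in L→R a, R is followed by a with FIRST {a}. Thus FOLLOW(R) = {a}.
FOLLOW(S): in S→L S, the suffix after S is empty (adds nothing new); in R→S c, S is followed by c with FIRST {c}; in R→S R, S is followed by R with FIRST {epsilon, a, c}; in R→S R, the suffix after S is nullable, so FOLLOW(S) ⊇ FOLLOW(R) = {a}. Thus FOLLOW(S) = {$, a, c}.
FOLLOW(L): in S→L S, L is followed by S with FIRST {epsilon, a, c}; in S→L S, the suffix after L is nullable, so FOLLOW(L) ⊇ FOLLOW(S) = {$, a, c}; in S→a L h, L is followed by h with FIRST {h}. Thus FOLLOW(L) = {$, a, c, h}.

{$, a, c}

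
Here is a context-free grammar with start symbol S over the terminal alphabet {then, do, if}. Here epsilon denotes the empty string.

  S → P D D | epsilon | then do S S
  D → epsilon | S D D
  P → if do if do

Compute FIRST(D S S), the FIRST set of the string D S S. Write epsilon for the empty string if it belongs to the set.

{epsilon, if, then}

FIRST(P) = {if}
FIRST(S) = {epsilon, if, then}  (via P D D)
FIRST(D) = {epsilon, if, then}  (via S D D)
FIRST(D S S): take FIRST of each symbol in turn, carrying on past any symbol whose FIRST contains epsilon; result {epsilon, if, then}.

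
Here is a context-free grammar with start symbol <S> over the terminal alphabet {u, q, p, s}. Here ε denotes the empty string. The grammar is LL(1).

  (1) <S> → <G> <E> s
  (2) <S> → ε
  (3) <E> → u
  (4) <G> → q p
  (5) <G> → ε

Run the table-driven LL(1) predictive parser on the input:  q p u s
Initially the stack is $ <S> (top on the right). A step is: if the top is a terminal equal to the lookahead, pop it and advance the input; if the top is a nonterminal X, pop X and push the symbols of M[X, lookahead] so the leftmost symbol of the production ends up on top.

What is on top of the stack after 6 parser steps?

s

     Stack        Input      Action
  1  $ <S>        q p u s $  expand <S> → <G> <E> s
  2  $ s <E> <G>  q p u s $  expand <G> → q p
  3  $ s <E> p q  q p u s $  match q
  4  $ s <E> p    p u s $    match p
  5  $ s <E>      u s $      expand <E> → u
  6  $ s u        u s $      match u
Stack after step 6: $ s (top = s).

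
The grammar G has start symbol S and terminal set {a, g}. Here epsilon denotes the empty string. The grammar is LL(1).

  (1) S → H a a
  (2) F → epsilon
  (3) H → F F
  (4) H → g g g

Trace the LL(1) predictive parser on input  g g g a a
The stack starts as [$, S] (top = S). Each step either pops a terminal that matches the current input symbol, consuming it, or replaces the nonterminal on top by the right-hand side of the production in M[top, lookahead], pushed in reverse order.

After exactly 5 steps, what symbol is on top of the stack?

     Stack        Input        Action
  1  $ S          g g g a a $  expand S → H a a
  2  $ a a H      g g g a a $  expand H → g g g
  3  $ a a g g g  g g g a a $  match g
  4  $ a a g g    g g a a $    match g
  5  $ a a g      g a a $      match g
Stack after step 5: $ a a (top = a).

a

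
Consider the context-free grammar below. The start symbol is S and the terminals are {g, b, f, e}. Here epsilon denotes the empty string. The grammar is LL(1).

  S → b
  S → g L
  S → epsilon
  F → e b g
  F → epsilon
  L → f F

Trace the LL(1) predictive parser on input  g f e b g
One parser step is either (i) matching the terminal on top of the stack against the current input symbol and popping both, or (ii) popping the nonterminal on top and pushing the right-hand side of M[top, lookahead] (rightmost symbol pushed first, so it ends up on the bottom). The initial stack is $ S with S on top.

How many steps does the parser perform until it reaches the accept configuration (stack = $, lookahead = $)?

8

step 1: stack=$ S  input=g f e b g $  — expand S → g L
step 2: stack=$ L g  input=g f e b g $  — match g
step 3: stack=$ L  input=f e b g $  — expand L → f F
step 4: stack=$ F f  input=f e b g $  — match f
step 5: stack=$ F  input=e b g $  — expand F → e b g
step 6: stack=$ g b e  input=e b g $  — match e
step 7: stack=$ g b  input=b g $  — match b
step 8: stack=$ g  input=g $  — match g
Accept reached after 8 steps.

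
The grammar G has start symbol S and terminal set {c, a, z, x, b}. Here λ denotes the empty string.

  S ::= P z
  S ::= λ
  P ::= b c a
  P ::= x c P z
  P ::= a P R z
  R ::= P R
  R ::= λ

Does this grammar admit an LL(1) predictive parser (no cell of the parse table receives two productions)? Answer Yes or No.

Yes

FIRST(S) = {λ, a, b, x}
FIRST(P) = {a, b, x}
FIRST(R) = {λ, a, b, x}
FOLLOW(S) = {$}
FOLLOW(P) = {a, b, x, z}
FOLLOW(R) = {z}
Each cell of M receives at most one production.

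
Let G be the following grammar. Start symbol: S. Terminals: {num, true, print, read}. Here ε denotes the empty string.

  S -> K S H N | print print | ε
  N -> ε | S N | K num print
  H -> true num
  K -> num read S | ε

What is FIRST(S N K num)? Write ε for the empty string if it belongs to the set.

FIRST(H) = {true}
FIRST(K) = {ε, num}
FIRST(S) = {ε, num, print, true}  (via K S H N)
FIRST(N) = {ε, num, print, true}  (via S N, K num print)
FIRST(S N K num): take FIRST of each symbol in turn, carrying on past any symbol whose FIRST contains ε; result {num, print, true}.

{num, print, true}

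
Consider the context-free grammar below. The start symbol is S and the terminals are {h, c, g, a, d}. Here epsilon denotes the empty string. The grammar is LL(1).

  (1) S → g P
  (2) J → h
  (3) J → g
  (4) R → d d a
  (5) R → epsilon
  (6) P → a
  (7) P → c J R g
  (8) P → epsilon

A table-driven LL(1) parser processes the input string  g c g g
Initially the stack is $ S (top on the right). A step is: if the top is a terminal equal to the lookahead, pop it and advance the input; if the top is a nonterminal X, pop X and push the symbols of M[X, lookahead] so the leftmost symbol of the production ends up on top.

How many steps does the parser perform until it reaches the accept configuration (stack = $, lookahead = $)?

8

step 1: stack=$ S  input=g c g g $  — expand S → g P
step 2: stack=$ P g  input=g c g g $  — match g
step 3: stack=$ P  input=c g g $  — expand P → c J R g
step 4: stack=$ g R J c  input=c g g $  — match c
step 5: stack=$ g R J  input=g g $  — expand J → g
step 6: stack=$ g R g  input=g g $  — match g
step 7: stack=$ g R  input=g $  — expand R → epsilon
step 8: stack=$ g  input=g $  — match g
Accept reached after 8 steps.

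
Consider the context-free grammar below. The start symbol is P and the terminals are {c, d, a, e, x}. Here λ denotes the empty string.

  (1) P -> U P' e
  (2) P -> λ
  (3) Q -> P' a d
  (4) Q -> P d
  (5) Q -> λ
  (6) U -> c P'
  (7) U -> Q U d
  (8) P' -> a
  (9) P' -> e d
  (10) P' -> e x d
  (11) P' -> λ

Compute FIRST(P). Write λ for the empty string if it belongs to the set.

FIRST(P') = {λ, a, e}
FIRST(P) = {λ, a, c, d, e}  (via U P' e)
FIRST(Q) = {λ, a, c, d, e}  (via P' a d, P d)
FIRST(U) = {a, c, d, e}  (via Q U d)

{λ, a, c, d, e}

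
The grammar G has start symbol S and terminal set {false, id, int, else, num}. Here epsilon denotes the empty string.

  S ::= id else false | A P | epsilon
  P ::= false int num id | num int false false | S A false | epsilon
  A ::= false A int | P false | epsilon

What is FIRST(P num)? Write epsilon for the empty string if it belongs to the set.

FIRST(S) = {epsilon, false, id, num}  (via A P)
FIRST(P) = {epsilon, false, id, num}  (via S A false)
FIRST(A) = {epsilon, false, id, num}  (via P false)
FIRST(P num): take FIRST of each symbol in turn, carrying on past any symbol whose FIRST contains epsilon; result {false, id, num}.

{false, id, num}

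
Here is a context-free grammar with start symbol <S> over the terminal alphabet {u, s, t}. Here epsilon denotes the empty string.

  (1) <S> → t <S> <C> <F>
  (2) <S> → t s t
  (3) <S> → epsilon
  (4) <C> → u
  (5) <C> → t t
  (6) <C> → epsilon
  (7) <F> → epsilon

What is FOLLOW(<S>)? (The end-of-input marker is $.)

{$, t, u}

FIRST(<S>) = {epsilon, t}
FIRST(<C>) = {epsilon, t, u}
FIRST(<F>) = {epsilon}
FOLLOW(<S>) includes $ since <S> is the start symbol.
FOLLOW(<S>): in <S>→t <S> <C> <F>, <S> is followed by <C> <F> with FIRST {epsilon, t, u}; in <S>→t <S> <C> <F>, the suffix after <S> is nullable (adds nothing new). Thus FOLLOW(<S>) = {$, t, u}.
FOLLOW(<C>): in <S>→t <S> <C> <F>, <C> is followed by <F> with FIRST {epsilon}; in <S>→t <S> <C> <F>, the suffix after <C> is nullable, so FOLLOW(<C>) ⊇ FOLLOW(<S>) = {$, t, u}. Thus FOLLOW(<C>) = {$, t, u}.
FOLLOW(<F>): in <S>→t <S> <C> <F>, the suffix after <F> is empty, so FOLLOW(<F>) ⊇ FOLLOW(<S>) = {$, t, u}. Thus FOLLOW(<F>) = {$, t, u}.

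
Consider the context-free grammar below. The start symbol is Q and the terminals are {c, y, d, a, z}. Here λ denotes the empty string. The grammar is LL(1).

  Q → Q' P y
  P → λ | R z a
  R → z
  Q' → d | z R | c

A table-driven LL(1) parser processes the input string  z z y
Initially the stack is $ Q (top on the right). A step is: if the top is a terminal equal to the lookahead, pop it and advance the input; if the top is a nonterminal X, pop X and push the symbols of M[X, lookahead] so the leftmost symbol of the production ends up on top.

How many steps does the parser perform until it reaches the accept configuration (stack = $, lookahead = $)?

7

     Stack      Input    Action
  1  $ Q        z z y $  expand Q → Q' P y
  2  $ y P Q'   z z y $  expand Q' → z R
  3  $ y P R z  z z y $  match z
  4  $ y P R    z y $    expand R → z
  5  $ y P z    z y $    match z
  6  $ y P      y $      expand P → λ
  7  $ y        y $      match y
Accept reached after 7 steps.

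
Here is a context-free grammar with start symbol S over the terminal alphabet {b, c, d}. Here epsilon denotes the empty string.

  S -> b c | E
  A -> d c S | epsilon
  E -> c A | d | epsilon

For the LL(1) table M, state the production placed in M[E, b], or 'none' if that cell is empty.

none

FIRST(A) = {epsilon, d}
FIRST(E) = {epsilon, c, d}
FIRST(S) = {epsilon, b, c, d}  (via E)
FOLLOW(S) includes $ since S is the start symbol.
FOLLOW(S): in A->d c S, the suffix after S is empty, so FOLLOW(S) ⊇ FOLLOW(A) = {$}. Thus FOLLOW(S) = {$}.
FOLLOW(E): in S->E, the suffix after E is empty, so FOLLOW(E) ⊇ FOLLOW(S) = {$}. Thus FOLLOW(E) = {$}.
For E -> c A: FIRST(c A) = {c}, so it goes in M[E, t] for t ∈ {c}.
For E -> d: FIRST(d) = {d}, so it goes in M[E, t] for t ∈ {d}.
For E -> epsilon: FIRST(epsilon) = {epsilon}, so it goes in M[E, t] for t ∈ {}; since epsilon ∈ FIRST, also for every t ∈ FOLLOW(E) = {$}.
None of these place a production in M[E, b].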